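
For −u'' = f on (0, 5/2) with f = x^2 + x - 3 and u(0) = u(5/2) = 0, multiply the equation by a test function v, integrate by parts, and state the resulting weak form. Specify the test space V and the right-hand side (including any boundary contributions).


V = H^1_0(0, 5/2) (so v(0) = v(5/2) = 0); weak form: ∫_0^5/2 u'v' dx = ∫_0^5/2 (x^2 + x - 3) v dx for all v ∈ V.

Multiply both sides by a test function v and integrate from 0 to 5/2:
  ∫_0^5/2 −u''(x) v(x) dx = ∫_0^5/2 f(x) v(x) dx.
Integrate the LHS by parts once:
  ∫_0^5/2 −u'' v dx = −[u'(x) v(x)]_0^5/2 + ∫_0^5/2 u'(x) v'(x) dx.
Thus ∫_0^5/2 u'(x) v'(x) dx = ∫_0^5/2 f(x) v(x) dx + [u'(x) v(x)]_0^5/2.
Choose V so that boundary terms are either known or forced to vanish.
u is Dirichlet: u(0) = u(5/2) = 0. Let V = H^1_0(0, 5/2); then v(0) = v(5/2) = 0, and [u' v]_0^5/2 = 0.
Weak formulation: find u (satisfying any essential BC) such that ∫_0^5/2 u'(x) v'(x) dx = ∫_0^5/2 f v dx for all v ∈ V.
Substituting f(x) = x^2 + x - 3, the right-hand side is ∫_0^5/2 (x^2 + x - 3) v dx.


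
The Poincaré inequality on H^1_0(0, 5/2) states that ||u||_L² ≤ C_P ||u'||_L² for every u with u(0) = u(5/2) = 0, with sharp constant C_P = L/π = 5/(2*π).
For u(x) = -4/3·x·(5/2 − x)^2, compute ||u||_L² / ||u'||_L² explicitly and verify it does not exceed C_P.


||u||_L² / ||u'||_L² = 5*sqrt(14)/28 < C_P = 5/(2*π).

u(x) = -4/3·x·(5/2 − x)^2, so u'(x) = -4*x^2 + 40*x/3 - 25/3.
u(x) = -4/3·x·(5/2 − x)^2 vanishes at x = 0 and x = 5/2, so u ∈ H^1_0(0, 5/2). Differentiate via the product rule and integrate the resulting polynomials term by term.
  ∫_0^5/2 u² dx = ∫_0^5/2 (16*x^6/9 - 160*x^5/9 + 200*x^4/3 - 1000*x^3/9 + 625*x^2/9) dx. Term by term:
    ∫_0^5/2 16*x^6/9 dx = 78125/504;  ∫_0^5/2 -160*x^5/9 dx = -78125/108;  ∫_0^5/2 200*x^4/3 dx = 15625/12;
    ∫_0^5/2 -1000*x^3/9 dx = -78125/72;  ∫_0^5/2 625*x^2/9 dx = 78125/216.
  Sum: 78125/504 − 78125/108 + 15625/12 − 78125/72 + 78125/216 = 15625/1512.
  ∫_0^5/2 (u')² dx = ∫_0^5/2 (16*x^4 - 320*x^3/3 + 2200*x^2/9 - 2000*x/9 + 625/9) dx. Term by term:
    ∫_0^5/2 16*x^4 dx = 625/2;  ∫_0^5/2 -320*x^3/3 dx = -3125/3;  ∫_0^5/2 2200*x^2/9 dx = 34375/27;
    ∫_0^5/2 -2000*x/9 dx = -6250/9;  ∫_0^5/2 625/9 dx = 3125/18.
  Sum: 625/2 − 3125/3 + 34375/27 − 6250/9 + 3125/18 = 625/27.
∫_0^5/2 u² dx = 15625/1512, so ||u||_L² = 125*sqrt(42)/252.
∫_0^5/2 (u')² dx = 625/27, so ||u'||_L² = 25*sqrt(3)/9.
Ratio ||u||_L² / ||u'||_L² = 5*sqrt(14)/28.
Sharp Poincaré constant on H^1_0(0, 5/2) is C_P = L/π = 5/(2*π), achieved by sin(2*π/5·x).
A polynomial bump cannot attain the sharp Poincaré constant (only the first sine eigenfunction does), so the ratio is strictly less than C_P, consistent with ||u||_L² ≤ C_P ||u'||_L².


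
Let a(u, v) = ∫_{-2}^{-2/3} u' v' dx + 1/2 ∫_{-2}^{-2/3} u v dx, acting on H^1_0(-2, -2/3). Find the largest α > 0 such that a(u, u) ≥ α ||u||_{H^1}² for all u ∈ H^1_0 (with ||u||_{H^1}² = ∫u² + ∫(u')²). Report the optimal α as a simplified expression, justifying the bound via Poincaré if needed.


α = (8 + 9*π^2)/(16 + 9*π^2)

Coercivity of a(·,·) on H^1_0(-2, -2/3) means a(u, u) ≥ α ||u||_{H^1}² for every u ∈ H^1_0.
The interval has length L = 4/3, and Poincaré/coercivity depend only on L. Here a(u, u) = ∫(u')² + (1/2)·∫u².
Here 0 < c = 1/2 < 1. The condition a(u,u) ≥ α||u||_{H^1}² reads (1−α)∫(u')² ≥ (α−c)∫u². Any admissible α is ≤ 1 (rapidly oscillating u have ∫u²/∫(u')² → 0), and α = 1 would force 0 ≥ (1−c)∫u², impossible since c < 1; so 1−α > 0. By the sharp Poincaré inequality on H^1_0 of an interval of length L, ∫(u')² ≥ (π/L)²∫u² with equality for the first sine mode sin(π(x−x₀)/L) (x₀ the left endpoint), so the inequality holds for all u iff (1−α)(π/L)² ≥ α − c, i.e. α ≤ ((π/L)² + c)/((π/L)² + 1) = (1 + c(L/π)²)/(1 + (L/π)²). With (π/L)² = 9*π^2/16 and c = 1/2, the largest admissible constant is α = ((π/L)² + c)/((π/L)² + 1).
Simplifying, α = (8 + 9*π^2)/(16 + 9*π^2).


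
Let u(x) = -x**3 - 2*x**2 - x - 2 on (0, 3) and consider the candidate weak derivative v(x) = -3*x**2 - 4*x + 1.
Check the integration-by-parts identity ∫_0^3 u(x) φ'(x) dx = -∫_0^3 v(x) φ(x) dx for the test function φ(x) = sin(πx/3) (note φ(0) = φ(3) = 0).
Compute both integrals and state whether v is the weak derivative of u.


LHS = -324/π^3 + 123/π, RHS = -324/π^3 + 111/π. No, v is not the weak derivative of u.

u(x) = -x**3 - 2*x**2 - x - 2, classical derivative u'(x) = -3*x**2 - 4*x - 1.
φ(x) = sin(πx/3), so φ'(x) = π*cos(π*x/3)/3.
Note φ(0) = φ(3) = 0, so the boundary term u·φ vanishes.
LHS = ∫_0^3 u(x) φ'(x) dx = ∫_0^3 (-π*x^3*cos(π*x/3)/3 - 2*π*x^2*cos(π*x/3)/3 - π*x*cos(π*x/3)/3 - 2*π*cos(π*x/3)/3) dx. Term by term:
  ∫_0^3 -2*π*cos(π*x/3)/3 dx = 0;  ∫_0^3 -2*π*x^2*cos(π*x/3)/3 dx = 36/π;  ∫_0^3 -π*x*cos(π*x/3)/3 dx = 6/π;
  ∫_0^3 -π*x^3*cos(π*x/3)/3 dx = -324/π^3 + 81/π.
Sum: 0 + 36/π + 6/π + -324/π^3 + 81/π = -324/π^3 + 123/π.
So LHS = -324/π^3 + 123/π.
∫_0^3 v(x) φ(x) dx = ∫_0^3 (-3*x^2*sin(π*x/3) - 4*x*sin(π*x/3) + sin(π*x/3)) dx. Term by term:
  ∫_0^3 -4*x*sin(π*x/3) dx = -36/π;  ∫_0^3 -3*x^2*sin(π*x/3) dx = -81/π + 324/π^3;  ∫_0^3 sin(π*x/3) dx = 6/π.
Sum: -36/π + -81/π + 324/π^3 + 6/π = -111/π + 324/π^3.
So RHS = -∫_0^3 v(x) φ(x) dx = -324/π^3 + 111/π.
LHS − RHS = 12/π ≠ 0, so the identity fails.
(For a valid weak derivative the identity must hold for EVERY test function, in particular this one. The failure shows v is NOT the weak derivative of u.)
Correct weak derivative would be u'(x) = -3*x**2 - 4*x - 1.


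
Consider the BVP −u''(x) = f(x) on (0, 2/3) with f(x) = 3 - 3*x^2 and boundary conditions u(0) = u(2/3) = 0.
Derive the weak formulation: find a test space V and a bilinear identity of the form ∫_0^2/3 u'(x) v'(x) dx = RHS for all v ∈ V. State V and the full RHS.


V = H^1_0(0, 2/3) (so v(0) = v(2/3) = 0); weak form: ∫_0^2/3 u'v' dx = ∫_0^2/3 (3 - 3*x^2) v dx for all v ∈ V.

Multiply both sides by a test function v and integrate from 0 to 2/3:
  ∫_0^2/3 −u''(x) v(x) dx = ∫_0^2/3 f(x) v(x) dx.
Integrate the LHS by parts once:
  ∫_0^2/3 −u'' v dx = −[u'(x) v(x)]_0^2/3 + ∫_0^2/3 u'(x) v'(x) dx.
Thus ∫_0^2/3 u'(x) v'(x) dx = ∫_0^2/3 f(x) v(x) dx + [u'(x) v(x)]_0^2/3.
Choose V so that boundary terms are either known or forced to vanish.
u is Dirichlet: u(0) = u(2/3) = 0. Let V = H^1_0(0, 2/3); then v(0) = v(2/3) = 0, and [u' v]_0^2/3 = 0.
Weak formulation: find u (satisfying any essential BC) such that ∫_0^2/3 u'(x) v'(x) dx = ∫_0^2/3 f v dx for all v ∈ V.
Substituting f(x) = 3 - 3*x^2, the right-hand side is ∫_0^2/3 (3 - 3*x^2) v dx.


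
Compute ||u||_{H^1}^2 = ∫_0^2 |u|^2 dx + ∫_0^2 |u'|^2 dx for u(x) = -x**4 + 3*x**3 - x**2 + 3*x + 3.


||u||_{H^1}^2 = 11672/63

The H^1 norm (squared) on an interval (0, L) is
  ||u||_{H^1}^2 = ∫_0^L u(x)^2 dx + ∫_0^L u'(x)^2 dx.
Compute u'(x) = -4*x**3 + 9*x**2 - 2*x + 3.
Then u(x)^2 = x**8 - 6*x**7 + 11*x**6 - 12*x**5 + 13*x**4 + 12*x**3 + 3*x**2 + 18*x + 9 and u'(x)^2 = 16*x**6 - 72*x**5 + 97*x**4 - 60*x**3 + 58*x**2 - 12*x + 9.
Integrate each monomial from 0 to 2 using ∫_0^2 c·x^n dx = c·2^(n+1)/(n+1):
  ∫_0^2 u(x)^2 dx = ∫_0^2 (x^8 - 6*x^7 + 11*x^6 - 12*x^5 + 13*x^4 + 12*x^3 + 3*x^2 + 18*x + 9) dx. Term by term:
    ∫_0^2 x^8 dx = 512/9;  ∫_0^2 -6*x^7 dx = -192;  ∫_0^2 11*x^6 dx = 1408/7;
    ∫_0^2 -12*x^5 dx = -128;  ∫_0^2 13*x^4 dx = 416/5;  ∫_0^2 12*x^3 dx = 48;
    ∫_0^2 3*x^2 dx = 8;  ∫_0^2 18*x dx = 36;  ∫_0^2 9 dx = 18.
  Sum: 512/9 − 192 + 1408/7 − 128 + 416/5 + 48 + 8 + 36 + 18 = 41338/315.
  ∫_0^2 u'(x)^2 dx = ∫_0^2 (16*x^6 - 72*x^5 + 97*x^4 - 60*x^3 + 58*x^2 - 12*x + 9) dx. Term by term:
    ∫_0^2 16*x^6 dx = 2048/7;  ∫_0^2 -72*x^5 dx = -768;  ∫_0^2 97*x^4 dx = 3104/5;
    ∫_0^2 -60*x^3 dx = -240;  ∫_0^2 58*x^2 dx = 464/3;  ∫_0^2 -12*x dx = -24;
    ∫_0^2 9 dx = 18.
  Sum: 2048/7 − 768 + 3104/5 − 240 + 464/3 − 24 + 18 = 5674/105.
Adding: ||u||_{H^1}^2 = 41338/315 + 5674/105 = 11672/63.


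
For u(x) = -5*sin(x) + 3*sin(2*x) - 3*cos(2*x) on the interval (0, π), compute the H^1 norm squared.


||u||_{H^1(0,π)}^2 = -100 + 70*π

u'(x) = 6*sin(2*x) - 5*cos(x) + 6*cos(2*x).
Expand u² and (u')² and integrate term by term on (0, π), using: for integers n ≥ 1, ∫_0^π sin²(nx) dx = ∫_0^π cos²(nx) dx = π/2; for n ≠ n', ∫_0^π sin(nx)sin(n'x) dx = ∫_0^π cos(nx)cos(n'x) dx = 0; and by product-to-sum, ∫_0^π sin(nx)cos(n'x) dx = ½∫_0^π [sin((n+n')x) + sin((n−n')x)] dx, which is 0 when n+n' is even and 2n/(n²−n'²) when n+n' is odd (it need not vanish on (0, π)).
  u² squared terms: (-5)²·∫sin(x)² dx = 25·π/2 = 25*π/2;  (-3)²·∫cos(2x)² dx = 9·π/2 = 9*π/2;  (3)²·∫sin(2x)² dx = 9·π/2 = 9*π/2.
  u² cross terms: 2·(-5)·(-3)·∫sin(x)·cos(2x) dx = 30·(-2/3) = -20;  2·(-5)·(3)·∫sin(x)·sin(2x) dx = -30·(0) = 0;  2·(-3)·(3)·∫cos(2x)·sin(2x) dx = -18·(0) = 0.
  So ∫_0^π u² dx = 25*π/2 + 9*π/2 + 9*π/2 − 20 + 0 + 0 = -20 + 43*π/2.
  (u')² squared terms: (-5)²·∫cos(x)² dx = 25·π/2 = 25*π/2;  (6)²·∫cos(2x)² dx = 36·π/2 = 18*π;  (6)²·∫sin(2x)² dx = 36·π/2 = 18*π.
  (u')² cross terms: 2·(-5)·(6)·∫cos(x)·cos(2x) dx = -60·(0) = 0;  2·(-5)·(6)·∫cos(x)·sin(2x) dx = -60·(4/3) = -80;  2·(6)·(6)·∫cos(2x)·sin(2x) dx = 72·(0) = 0.
  So ∫_0^π (u')² dx = 25*π/2 + 18*π + 18*π + 0 − 80 + 0 = -80 + 97*π/2.
||u||_{H^1}^2 = (-20 + 43*π/2) + (-80 + 97*π/2) = -100 + 70*π.


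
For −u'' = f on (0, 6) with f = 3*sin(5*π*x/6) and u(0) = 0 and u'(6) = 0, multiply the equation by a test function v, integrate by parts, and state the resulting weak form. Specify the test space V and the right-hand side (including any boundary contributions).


V = {v ∈ H^1(0, 6) : v(0) = 0} (test functions vanish at x = 0 where u is specified); weak form: ∫_0^6 u'v' dx = ∫_0^6 (3*sin(5*π*x/6)) v dx for all v ∈ V.

Multiply both sides by a test function v and integrate from 0 to 6:
  ∫_0^6 −u''(x) v(x) dx = ∫_0^6 f(x) v(x) dx.
Integrate the LHS by parts once:
  ∫_0^6 −u'' v dx = −[u'(x) v(x)]_0^6 + ∫_0^6 u'(x) v'(x) dx.
Thus ∫_0^6 u'(x) v'(x) dx = ∫_0^6 f(x) v(x) dx + [u'(x) v(x)]_0^6.
Choose V so that boundary terms are either known or forced to vanish.
Mixed BC: u(0) = 0 (Dirichlet) and u'(6) = 0 (Neumann). Define V = {v ∈ H^1(0, 6) : v(0) = 0}. Then [u' v]_0^6 = u'(6)·v(6) − u'(0)·0 = 0.
Weak formulation: find u (satisfying any essential BC) such that ∫_0^6 u'(x) v'(x) dx = ∫_0^6 f v dx for all v ∈ V (Dirichlet at 0 absorbed into V; the Neumann datum at x = 6 is zero, so no boundary term remains).
Substituting f(x) = 3*sin(5*π*x/6), the right-hand side is ∫_0^6 (3*sin(5*π*x/6)) v dx.


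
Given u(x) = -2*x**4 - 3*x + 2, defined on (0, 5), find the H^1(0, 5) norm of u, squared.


||u||_{H^1}^2 = 101832020/63

The H^1 norm (squared) on an interval (0, L) is
  ||u||_{H^1}^2 = ∫_0^L u(x)^2 dx + ∫_0^L u'(x)^2 dx.
Compute u'(x) = -8*x**3 - 3.
Then u(x)^2 = 4*x**8 + 12*x**5 - 8*x**4 + 9*x**2 - 12*x + 4 and u'(x)^2 = 64*x**6 + 48*x**3 + 9.
Integrate each monomial from 0 to 5 using ∫_0^5 c·x^n dx = c·5^(n+1)/(n+1):
  ∫_0^5 u(x)^2 dx = ∫_0^5 (4*x^8 + 12*x^5 - 8*x^4 + 9*x^2 - 12*x + 4) dx. Term by term:
    ∫_0^5 4*x^8 dx = 7812500/9;  ∫_0^5 12*x^5 dx = 31250;  ∫_0^5 -8*x^4 dx = -5000;
    ∫_0^5 9*x^2 dx = 375;  ∫_0^5 -12*x dx = -150;  ∫_0^5 4 dx = 20.
  Sum: 7812500/9 + 31250 − 5000 + 375 − 150 + 20 = 8050955/9.
  ∫_0^5 u'(x)^2 dx = ∫_0^5 (64*x^6 + 48*x^3 + 9) dx. Term by term:
    ∫_0^5 64*x^6 dx = 5000000/7;  ∫_0^5 48*x^3 dx = 7500;  ∫_0^5 9 dx = 45.
  Sum: 5000000/7 + 7500 + 45 = 5052815/7.
Adding: ||u||_{H^1}^2 = 8050955/9 + 5052815/7 = 101832020/63.


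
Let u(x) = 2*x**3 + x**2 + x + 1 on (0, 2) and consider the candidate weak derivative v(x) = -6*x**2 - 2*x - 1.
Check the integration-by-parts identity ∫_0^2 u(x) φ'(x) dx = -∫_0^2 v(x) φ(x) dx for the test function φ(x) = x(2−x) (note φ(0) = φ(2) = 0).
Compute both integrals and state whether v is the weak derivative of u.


LHS = -68/5, RHS = 68/5. No, v is not the weak derivative of u.

u(x) = 2*x**3 + x**2 + x + 1, classical derivative u'(x) = 6*x**2 + 2*x + 1.
φ(x) = x(2−x), so φ'(x) = 2 - 2*x.
Note φ(0) = φ(2) = 0, so the boundary term u·φ vanishes.
LHS = ∫_0^2 u(x) φ'(x) dx = ∫_0^2 (-4*x^4 + 2*x^3 + 2) dx. Term by term:
  ∫_0^2 -4*x^4 dx = -128/5;  ∫_0^2 2*x^3 dx = 8;  ∫_0^2 2 dx = 4.
Sum: -128/5 + 8 + 4 = -68/5.
So LHS = -68/5.
∫_0^2 v(x) φ(x) dx = ∫_0^2 (6*x^4 - 10*x^3 - 3*x^2 - 2*x) dx. Term by term:
  ∫_0^2 6*x^4 dx = 192/5;  ∫_0^2 -10*x^3 dx = -40;  ∫_0^2 -3*x^2 dx = -8;
  ∫_0^2 -2*x dx = -4.
Sum: 192/5 − 40 − 8 − 4 = -68/5.
So RHS = -∫_0^2 v(x) φ(x) dx = 68/5.
LHS − RHS = -136/5 ≠ 0, so the identity fails.
(For a valid weak derivative the identity must hold for EVERY test function, in particular this one. The failure shows v is NOT the weak derivative of u.)
Correct weak derivative would be u'(x) = 6*x**2 + 2*x + 1.


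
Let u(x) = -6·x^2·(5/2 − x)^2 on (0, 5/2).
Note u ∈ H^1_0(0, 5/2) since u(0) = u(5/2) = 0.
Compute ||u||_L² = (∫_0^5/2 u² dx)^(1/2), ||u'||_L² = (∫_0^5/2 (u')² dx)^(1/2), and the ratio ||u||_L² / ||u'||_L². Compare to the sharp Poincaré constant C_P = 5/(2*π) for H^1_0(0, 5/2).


||u||_L² / ||u'||_L² = 5*sqrt(3)/12 < C_P = 5/(2*π).

u(x) = -6·x^2·(5/2 − x)^2, so u'(x) = 3*x*(-8*x^2 + 30*x - 25).
u(x) = -6·x^2·(5/2 − x)^2 vanishes at x = 0 and x = 5/2, so u ∈ H^1_0(0, 5/2). Differentiate via the product rule and integrate the resulting polynomials term by term.
  ∫_0^5/2 u² dx = ∫_0^5/2 (36*x^8 - 360*x^7 + 1350*x^6 - 2250*x^5 + 5625*x^4/4) dx. Term by term:
    ∫_0^5/2 36*x^8 dx = 1953125/128;  ∫_0^5/2 -360*x^7 dx = -17578125/256;  ∫_0^5/2 1350*x^6 dx = 52734375/448;
    ∫_0^5/2 -2250*x^5 dx = -5859375/64;  ∫_0^5/2 5625*x^4/4 dx = 3515625/128.
  Sum: 1953125/128 − 17578125/256 + 52734375/448 − 5859375/64 + 3515625/128 = 390625/1792.
  ∫_0^5/2 (u')² dx = ∫_0^5/2 (576*x^6 - 4320*x^5 + 11700*x^4 - 13500*x^3 + 5625*x^2) dx. Term by term:
    ∫_0^5/2 576*x^6 dx = 703125/14;  ∫_0^5/2 -4320*x^5 dx = -703125/4;  ∫_0^5/2 11700*x^4 dx = 1828125/8;
    ∫_0^5/2 -13500*x^3 dx = -2109375/16;  ∫_0^5/2 5625*x^2 dx = 234375/8.
  Sum: 703125/14 − 703125/4 + 1828125/8 − 2109375/16 + 234375/8 = 46875/112.
∫_0^5/2 u² dx = 390625/1792, so ||u||_L² = 625*sqrt(7)/112.
∫_0^5/2 (u')² dx = 46875/112, so ||u'||_L² = 125*sqrt(21)/28.
Ratio ||u||_L² / ||u'||_L² = 5*sqrt(3)/12.
Sharp Poincaré constant on H^1_0(0, 5/2) is C_P = L/π = 5/(2*π), achieved by sin(2*π/5·x).
A polynomial bump cannot attain the sharp Poincaré constant (only the first sine eigenfunction does), so the ratio is strictly less than C_P, consistent with ||u||_L² ≤ C_P ||u'||_L².


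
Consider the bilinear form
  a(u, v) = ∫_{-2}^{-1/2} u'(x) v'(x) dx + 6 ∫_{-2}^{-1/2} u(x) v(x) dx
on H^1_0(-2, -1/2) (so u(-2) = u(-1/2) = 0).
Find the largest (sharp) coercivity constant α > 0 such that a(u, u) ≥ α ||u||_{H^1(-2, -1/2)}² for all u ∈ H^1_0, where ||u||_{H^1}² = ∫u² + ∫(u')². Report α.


α = 1

Coercivity of a(·,·) on H^1_0(-2, -1/2) means a(u, u) ≥ α ||u||_{H^1}² for every u ∈ H^1_0.
The interval has length L = 3/2, and Poincaré/coercivity depend only on L. Here a(u, u) = ∫(u')² + (6)·∫u².
Here c = 6 ≥ 1, so a(u,u) = ∫(u')² + c∫u² ≥ ∫(u')² + ∫u² = ||u||_{H^1}², i.e. α = 1 works. No larger α is possible: a(u,u) ≥ α||u||_{H^1}² means (1−α)∫(u')² ≥ (α−c)∫u², and for the modes u_n = sin(nπ(x−x₀)/L) (x₀ the left endpoint) one has ∫u_n²/∫(u_n')² = (L/(nπ))² → 0, so a(u_n,u_n)/||u_n||_{H^1}² → 1. Hence the optimal constant is α = 1.
Therefore α = 1.


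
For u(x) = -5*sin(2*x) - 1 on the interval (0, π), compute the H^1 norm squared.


||u||_{H^1(0,π)}^2 = 127*π/2

u'(x) = -10*cos(2*x).
Expand u² and (u')² and integrate term by term on (0, π), using: for integers n ≥ 1, ∫_0^π sin²(nx) dx = ∫_0^π cos²(nx) dx = π/2; for n ≠ n', ∫_0^π sin(nx)sin(n'x) dx = ∫_0^π cos(nx)cos(n'x) dx = 0; and by product-to-sum, ∫_0^π sin(nx)cos(n'x) dx = ½∫_0^π [sin((n+n')x) + sin((n−n')x)] dx, which is 0 when n+n' is even and 2n/(n²−n'²) when n+n' is odd (it need not vanish on (0, π)). For the constant mode: ∫_0^π 1 dx = π, ∫_0^π cos(nx) dx = 0, ∫_0^π sin(nx) dx = (1−(−1)^n)/n.
  u² squared terms: (-1)²·∫1 dx = 1·π = π;  (-5)²·∫sin(2x)² dx = 25·π/2 = 25*π/2.
  u² cross terms: 2·(-1)·(-5)·∫1·sin(2x) dx = 10·(0) = 0.
  So ∫_0^π u² dx = π + 25*π/2 + 0 = 27*π/2.
  (u')² squared terms: (-10)²·∫cos(2x)² dx = 100·π/2 = 50*π.
  So ∫_0^π (u')² dx = 50*π.
||u||_{H^1}^2 = (27*π/2) + (50*π) = 127*π/2.


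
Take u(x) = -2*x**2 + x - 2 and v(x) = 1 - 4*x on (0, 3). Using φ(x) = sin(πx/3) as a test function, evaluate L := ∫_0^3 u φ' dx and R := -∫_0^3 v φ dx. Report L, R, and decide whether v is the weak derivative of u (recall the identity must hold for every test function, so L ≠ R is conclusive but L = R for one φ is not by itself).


LHS = 30/π, RHS = 30/π. Yes, v = u' weakly.

u(x) = -2*x**2 + x - 2, classical derivative u'(x) = 1 - 4*x.
φ(x) = sin(πx/3), so φ'(x) = π*cos(π*x/3)/3.
Note φ(0) = φ(3) = 0, so the boundary term u·φ vanishes.
LHS = ∫_0^3 u(x) φ'(x) dx = ∫_0^3 (-2*π*x^2*cos(π*x/3)/3 + π*x*cos(π*x/3)/3 - 2*π*cos(π*x/3)/3) dx. Term by term:
  ∫_0^3 -2*π*cos(π*x/3)/3 dx = 0;  ∫_0^3 -2*π*x^2*cos(π*x/3)/3 dx = 36/π;  ∫_0^3 π*x*cos(π*x/3)/3 dx = -6/π.
Sum: 0 + 36/π − 6/π = 30/π.
So LHS = 30/π.
∫_0^3 v(x) φ(x) dx = ∫_0^3 (-4*x*sin(π*x/3) + sin(π*x/3)) dx. Term by term:
  ∫_0^3 -4*x*sin(π*x/3) dx = -36/π;  ∫_0^3 sin(π*x/3) dx = 6/π.
Sum: -36/π + 6/π = -30/π.
So RHS = -∫_0^3 v(x) φ(x) dx = 30/π.
LHS = RHS, so the identity holds for this test φ.
Moreover u is smooth here and v(x) = u'(x) = 1 - 4*x pointwise, so the identity holds for every test function. Hence v is the weak derivative of u.


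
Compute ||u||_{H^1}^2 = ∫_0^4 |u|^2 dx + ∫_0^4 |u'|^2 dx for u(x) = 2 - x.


||u||_{H^1}^2 = 28/3

The H^1 norm (squared) on an interval (0, L) is
  ||u||_{H^1}^2 = ∫_0^L u(x)^2 dx + ∫_0^L u'(x)^2 dx.
Compute u'(x) = -1.
Then u(x)^2 = x**2 - 4*x + 4 and u'(x)^2 = 1.
Integrate each monomial from 0 to 4 using ∫_0^4 c·x^n dx = c·4^(n+1)/(n+1):
  ∫_0^4 u(x)^2 dx = ∫_0^4 (x^2 - 4*x + 4) dx. Term by term:
    ∫_0^4 x^2 dx = 64/3;  ∫_0^4 -4*x dx = -32;  ∫_0^4 4 dx = 16.
  Sum: 64/3 − 32 + 16 = 16/3.
  ∫_0^4 u'(x)^2 dx = ∫_0^4 (1) dx. Term by term:
    ∫_0^4 1 dx = 4.
Adding: ||u||_{H^1}^2 = 16/3 + 4 = 28/3.


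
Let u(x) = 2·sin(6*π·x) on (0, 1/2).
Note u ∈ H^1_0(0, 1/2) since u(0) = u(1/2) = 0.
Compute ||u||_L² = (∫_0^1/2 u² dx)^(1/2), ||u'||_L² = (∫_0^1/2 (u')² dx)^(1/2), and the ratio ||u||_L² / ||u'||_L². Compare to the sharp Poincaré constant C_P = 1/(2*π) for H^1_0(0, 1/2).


||u||_L² / ||u'||_L² = 1/(6*π) < C_P = 1/(2*π).

u(x) = 2·sin(6*π·x), so u'(x) = 12*π*cos(6*π*x).
Writing u(x) = A·sin(kπx/L) with A = 2 and k = 3, use ∫_0^L sin²(kπx/L) dx = L/2 and ∫_0^L cos²(kπx/L) dx = L/2.
u² = 4·sin²(6*π·x) and (u')² = 144*π^2·cos²(6*π·x), and each of sin², cos² integrates to L/2 = 1/4 over (0, 1/2).
∫_0^1/2 u² dx = 1, so ||u||_L² = 1.
∫_0^1/2 (u')² dx = 36*π^2, so ||u'||_L² = 6*π.
Ratio ||u||_L² / ||u'||_L² = 1/(6*π).
Sharp Poincaré constant on H^1_0(0, 1/2) is C_P = L/π = 1/(2*π), achieved by sin(2*π·x).
This is the k = 3 harmonic; the ratio L/(kπ) is strictly less than C_P = L/π, consistent with the sharp inequality ||u||_L² ≤ C_P ||u'||_L².


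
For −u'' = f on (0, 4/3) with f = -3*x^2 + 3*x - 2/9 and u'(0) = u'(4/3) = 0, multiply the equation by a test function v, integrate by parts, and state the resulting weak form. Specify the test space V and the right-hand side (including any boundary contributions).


V = H^1(0, 4/3) (no boundary constraint on v; u is determined up to an additive constant); weak form: ∫_0^4/3 u'v' dx = ∫_0^4/3 (-3*x^2 + 3*x - 2/9) v dx for all v ∈ V.

Multiply both sides by a test function v and integrate from 0 to 4/3:
  ∫_0^4/3 −u''(x) v(x) dx = ∫_0^4/3 f(x) v(x) dx.
Integrate the LHS by parts once:
  ∫_0^4/3 −u'' v dx = −[u'(x) v(x)]_0^4/3 + ∫_0^4/3 u'(x) v'(x) dx.
Thus ∫_0^4/3 u'(x) v'(x) dx = ∫_0^4/3 f(x) v(x) dx + [u'(x) v(x)]_0^4/3.
Choose V so that boundary terms are either known or forced to vanish.
u has homogeneous Neumann: u'(0) = u'(4/3) = 0. So [u' v]_0^4/3 = 0·v(4/3) − 0·v(0) = 0 for any v; take V = H^1(0, 4/3).
Weak formulation: find u (satisfying any essential BC) such that ∫_0^4/3 u'(x) v'(x) dx = ∫_0^4/3 f v dx for all v ∈ V (homogeneous Neumann, so boundary terms vanish).
Substituting f(x) = -3*x^2 + 3*x - 2/9, the right-hand side is ∫_0^4/3 (-3*x^2 + 3*x - 2/9) v dx.
Compatibility check (pure Neumann): taking v ≡ 1 ∈ V gives 0 = ∫_0^4/3 f dx + (0) − (0), i.e. ∫_0^4/3 f dx must equal u'(0) − u'(4/3) = 0. Indeed ∫_0^4/3 (-3*x^2 + 3*x - 2/9) dx = 0, so the data are compatible. The solution is then unique only up to an additive constant (fix it e.g. by requiring ∫_0^4/3 u dx = 0).


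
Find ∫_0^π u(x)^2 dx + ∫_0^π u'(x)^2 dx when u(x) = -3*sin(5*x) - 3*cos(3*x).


||u||_{H^1(0,π)}^2 = 162*π

u'(x) = 9*sin(3*x) - 15*cos(5*x).
Expand u² and (u')² and integrate term by term on (0, π), using: for integers n ≥ 1, ∫_0^π sin²(nx) dx = ∫_0^π cos²(nx) dx = π/2; for n ≠ n', ∫_0^π sin(nx)sin(n'x) dx = ∫_0^π cos(nx)cos(n'x) dx = 0; and by product-to-sum, ∫_0^π sin(nx)cos(n'x) dx = ½∫_0^π [sin((n+n')x) + sin((n−n')x)] dx, which is 0 when n+n' is even and 2n/(n²−n'²) when n+n' is odd (it need not vanish on (0, π)).
  u² squared terms: (-3)²·∫cos(3x)² dx = 9·π/2 = 9*π/2;  (-3)²·∫sin(5x)² dx = 9·π/2 = 9*π/2.
  u² cross terms: 2·(-3)·(-3)·∫cos(3x)·sin(5x) dx = 18·(0) = 0.
  So ∫_0^π u² dx = 9*π/2 + 9*π/2 + 0 = 9*π.
  (u')² squared terms: (-15)²·∫cos(5x)² dx = 225·π/2 = 225*π/2;  (9)²·∫sin(3x)² dx = 81·π/2 = 81*π/2.
  (u')² cross terms: 2·(-15)·(9)·∫cos(5x)·sin(3x) dx = -270·(0) = 0.
  So ∫_0^π (u')² dx = 225*π/2 + 81*π/2 + 0 = 153*π.
||u||_{H^1}^2 = (9*π) + (153*π) = 162*π.


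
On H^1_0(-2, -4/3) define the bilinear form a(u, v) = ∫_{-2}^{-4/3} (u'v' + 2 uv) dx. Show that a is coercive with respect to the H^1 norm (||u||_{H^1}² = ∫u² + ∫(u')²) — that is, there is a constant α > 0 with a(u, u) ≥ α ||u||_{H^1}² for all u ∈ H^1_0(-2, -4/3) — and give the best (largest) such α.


α = 1

Coercivity of a(·,·) on H^1_0(-2, -4/3) means a(u, u) ≥ α ||u||_{H^1}² for every u ∈ H^1_0.
The interval has length L = 2/3, and Poincaré/coercivity depend only on L. Here a(u, u) = ∫(u')² + (2)·∫u².
Here c = 2 ≥ 1, so a(u,u) = ∫(u')² + c∫u² ≥ ∫(u')² + ∫u² = ||u||_{H^1}², i.e. α = 1 works. No larger α is possible: a(u,u) ≥ α||u||_{H^1}² means (1−α)∫(u')² ≥ (α−c)∫u², and for the modes u_n = sin(nπ(x−x₀)/L) (x₀ the left endpoint) one has ∫u_n²/∫(u_n')² = (L/(nπ))² → 0, so a(u_n,u_n)/||u_n||_{H^1}² → 1. Hence the optimal constant is α = 1.
Therefore α = 1.


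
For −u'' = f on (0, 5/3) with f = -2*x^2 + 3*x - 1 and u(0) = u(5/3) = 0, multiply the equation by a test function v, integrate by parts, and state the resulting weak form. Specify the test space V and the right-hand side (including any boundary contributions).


V = H^1_0(0, 5/3) (so v(0) = v(5/3) = 0); weak form: ∫_0^5/3 u'v' dx = ∫_0^5/3 (-2*x^2 + 3*x - 1) v dx for all v ∈ V.

Multiply both sides by a test function v and integrate from 0 to 5/3:
  ∫_0^5/3 −u''(x) v(x) dx = ∫_0^5/3 f(x) v(x) dx.
Integrate the LHS by parts once:
  ∫_0^5/3 −u'' v dx = −[u'(x) v(x)]_0^5/3 + ∫_0^5/3 u'(x) v'(x) dx.
Thus ∫_0^5/3 u'(x) v'(x) dx = ∫_0^5/3 f(x) v(x) dx + [u'(x) v(x)]_0^5/3.
Choose V so that boundary terms are either known or forced to vanish.
u is Dirichlet: u(0) = u(5/3) = 0. Let V = H^1_0(0, 5/3); then v(0) = v(5/3) = 0, and [u' v]_0^5/3 = 0.
Weak formulation: find u (satisfying any essential BC) such that ∫_0^5/3 u'(x) v'(x) dx = ∫_0^5/3 f v dx for all v ∈ V.
Substituting f(x) = -2*x^2 + 3*x - 1, the right-hand side is ∫_0^5/3 (-2*x^2 + 3*x - 1) v dx.


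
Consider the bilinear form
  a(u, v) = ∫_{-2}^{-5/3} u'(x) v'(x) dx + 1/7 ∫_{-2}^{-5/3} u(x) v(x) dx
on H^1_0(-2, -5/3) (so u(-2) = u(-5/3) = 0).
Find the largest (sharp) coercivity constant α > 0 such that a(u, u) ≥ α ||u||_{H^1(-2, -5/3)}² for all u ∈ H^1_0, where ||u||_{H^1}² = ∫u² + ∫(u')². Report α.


α = (1 + 63*π^2)/(7*(1 + 9*π^2))

Coercivity of a(·,·) on H^1_0(-2, -5/3) means a(u, u) ≥ α ||u||_{H^1}² for every u ∈ H^1_0.
The interval has length L = 1/3, and Poincaré/coercivity depend only on L. Here a(u, u) = ∫(u')² + (1/7)·∫u².
Here 0 < c = 1/7 < 1. The condition a(u,u) ≥ α||u||_{H^1}² reads (1−α)∫(u')² ≥ (α−c)∫u². Any admissible α is ≤ 1 (rapidly oscillating u have ∫u²/∫(u')² → 0), and α = 1 would force 0 ≥ (1−c)∫u², impossible since c < 1; so 1−α > 0. By the sharp Poincaré inequality on H^1_0 of an interval of length L, ∫(u')² ≥ (π/L)²∫u² with equality for the first sine mode sin(π(x−x₀)/L) (x₀ the left endpoint), so the inequality holds for all u iff (1−α)(π/L)² ≥ α − c, i.e. α ≤ ((π/L)² + c)/((π/L)² + 1) = (1 + c(L/π)²)/(1 + (L/π)²). With (π/L)² = 9*π^2 and c = 1/7, the largest admissible constant is α = ((π/L)² + c)/((π/L)² + 1).
Simplifying, α = (1 + 63*π^2)/(7*(1 + 9*π^2)).


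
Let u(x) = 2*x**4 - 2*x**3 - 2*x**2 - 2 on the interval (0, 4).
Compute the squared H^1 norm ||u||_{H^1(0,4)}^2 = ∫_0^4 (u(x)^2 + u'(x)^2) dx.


||u||_{H^1}^2 = 40600496/315

The H^1 norm (squared) on an interval (0, L) is
  ||u||_{H^1}^2 = ∫_0^L u(x)^2 dx + ∫_0^L u'(x)^2 dx.
Compute u'(x) = 8*x**3 - 6*x**2 - 4*x.
Then u(x)^2 = 4*x**8 - 8*x**7 - 4*x**6 + 8*x**5 - 4*x**4 + 8*x**3 + 8*x**2 + 4 and u'(x)^2 = 64*x**6 - 96*x**5 - 28*x**4 + 48*x**3 + 16*x**2.
Integrate each monomial from 0 to 4 using ∫_0^4 c·x^n dx = c·4^(n+1)/(n+1):
  ∫_0^4 u(x)^2 dx = ∫_0^4 (4*x^8 - 8*x^7 - 4*x^6 + 8*x^5 - 4*x^4 + 8*x^3 + 8*x^2 + 4) dx. Term by term:
    ∫_0^4 4*x^8 dx = 1048576/9;  ∫_0^4 -8*x^7 dx = -65536;  ∫_0^4 -4*x^6 dx = -65536/7;
    ∫_0^4 8*x^5 dx = 16384/3;  ∫_0^4 -4*x^4 dx = -4096/5;  ∫_0^4 8*x^3 dx = 512;
    ∫_0^4 8*x^2 dx = 512/3;  ∫_0^4 4 dx = 16.
  Sum: 1048576/9 − 65536 − 65536/7 + 16384/3 − 4096/5 + 512 + 512/3 + 16 = 14789552/315.
  ∫_0^4 u'(x)^2 dx = ∫_0^4 (64*x^6 - 96*x^5 - 28*x^4 + 48*x^3 + 16*x^2) dx. Term by term:
    ∫_0^4 64*x^6 dx = 1048576/7;  ∫_0^4 -96*x^5 dx = -65536;  ∫_0^4 -28*x^4 dx = -28672/5;
    ∫_0^4 48*x^3 dx = 3072;  ∫_0^4 16*x^2 dx = 1024/3.
  Sum: 1048576/7 − 65536 − 28672/5 + 3072 + 1024/3 = 8603648/105.
Adding: ||u||_{H^1}^2 = 14789552/315 + 8603648/105 = 40600496/315.


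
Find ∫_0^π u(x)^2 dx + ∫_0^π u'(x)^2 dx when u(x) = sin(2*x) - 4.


||u||_{H^1(0,π)}^2 = 37*π/2

u'(x) = 2*cos(2*x).
Expand u² and (u')² and integrate term by term on (0, π), using: for integers n ≥ 1, ∫_0^π sin²(nx) dx = ∫_0^π cos²(nx) dx = π/2; for n ≠ n', ∫_0^π sin(nx)sin(n'x) dx = ∫_0^π cos(nx)cos(n'x) dx = 0; and by product-to-sum, ∫_0^π sin(nx)cos(n'x) dx = ½∫_0^π [sin((n+n')x) + sin((n−n')x)] dx, which is 0 when n+n' is even and 2n/(n²−n'²) when n+n' is odd (it need not vanish on (0, π)). For the constant mode: ∫_0^π 1 dx = π, ∫_0^π cos(nx) dx = 0, ∫_0^π sin(nx) dx = (1−(−1)^n)/n.
  u² squared terms: (-4)²·∫1 dx = 16·π = 16*π;  (1)²·∫sin(2x)² dx = 1·π/2 = π/2.
  u² cross terms: 2·(-4)·(1)·∫1·sin(2x) dx = -8·(0) = 0.
  So ∫_0^π u² dx = 16*π + π/2 + 0 = 33*π/2.
  (u')² squared terms: (2)²·∫cos(2x)² dx = 4·π/2 = 2*π.
  So ∫_0^π (u')² dx = 2*π.
||u||_{H^1}^2 = (33*π/2) + (2*π) = 37*π/2.


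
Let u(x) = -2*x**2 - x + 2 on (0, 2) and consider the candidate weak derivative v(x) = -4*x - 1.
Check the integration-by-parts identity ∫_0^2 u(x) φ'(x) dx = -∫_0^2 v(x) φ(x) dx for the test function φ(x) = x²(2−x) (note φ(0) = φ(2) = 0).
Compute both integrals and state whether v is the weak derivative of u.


LHS = 116/15, RHS = 116/15. Yes, v = u' weakly.

u(x) = -2*x**2 - x + 2, classical derivative u'(x) = -4*x - 1.
φ(x) = x²(2−x), so φ'(x) = x*(4 - 3*x).
Note φ(0) = φ(2) = 0, so the boundary term u·φ vanishes.
LHS = ∫_0^2 u(x) φ'(x) dx = ∫_0^2 (6*x^4 - 5*x^3 - 10*x^2 + 8*x) dx. Term by term:
  ∫_0^2 6*x^4 dx = 192/5;  ∫_0^2 -5*x^3 dx = -20;  ∫_0^2 -10*x^2 dx = -80/3;
  ∫_0^2 8*x dx = 16.
Sum: 192/5 − 20 − 80/3 + 16 = 116/15.
So LHS = 116/15.
∫_0^2 v(x) φ(x) dx = ∫_0^2 (4*x^4 - 7*x^3 - 2*x^2) dx. Term by term:
  ∫_0^2 4*x^4 dx = 128/5;  ∫_0^2 -7*x^3 dx = -28;  ∫_0^2 -2*x^2 dx = -16/3.
Sum: 128/5 − 28 − 16/3 = -116/15.
So RHS = -∫_0^2 v(x) φ(x) dx = 116/15.
LHS = RHS, so the identity holds for this test φ.
Moreover u is smooth here and v(x) = u'(x) = -4*x - 1 pointwise, so the identity holds for every test function. Hence v is the weak derivative of u.


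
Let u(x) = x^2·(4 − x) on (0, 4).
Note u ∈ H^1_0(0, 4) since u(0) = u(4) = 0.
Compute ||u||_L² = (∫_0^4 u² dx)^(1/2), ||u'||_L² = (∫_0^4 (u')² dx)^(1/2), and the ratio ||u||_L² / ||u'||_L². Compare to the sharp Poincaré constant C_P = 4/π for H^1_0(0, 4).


||u||_L² / ||u'||_L² = 2*sqrt(14)/7 < C_P = 4/π.

u(x) = x^2·(4 − x), so u'(x) = x*(8 - 3*x).
u(x) = x^2·(4 − x) vanishes at x = 0 and x = 4, so u ∈ H^1_0(0, 4). Differentiate via the product rule and integrate the resulting polynomials term by term.
  ∫_0^4 u² dx = ∫_0^4 (x^6 - 8*x^5 + 16*x^4) dx. Term by term:
    ∫_0^4 x^6 dx = 16384/7;  ∫_0^4 -8*x^5 dx = -16384/3;  ∫_0^4 16*x^4 dx = 16384/5.
  Sum: 16384/7 − 16384/3 + 16384/5 = 16384/105.
  ∫_0^4 (u')² dx = ∫_0^4 (9*x^4 - 48*x^3 + 64*x^2) dx. Term by term:
    ∫_0^4 9*x^4 dx = 9216/5;  ∫_0^4 -48*x^3 dx = -3072;  ∫_0^4 64*x^2 dx = 4096/3.
  Sum: 9216/5 − 3072 + 4096/3 = 2048/15.
∫_0^4 u² dx = 16384/105, so ||u||_L² = 128*sqrt(105)/105.
∫_0^4 (u')² dx = 2048/15, so ||u'||_L² = 32*sqrt(30)/15.
Ratio ||u||_L² / ||u'||_L² = 2*sqrt(14)/7.
Sharp Poincaré constant on H^1_0(0, 4) is C_P = L/π = 4/π, achieved by sin(π/4·x).
A polynomial bump cannot attain the sharp Poincaré constant (only the first sine eigenfunction does), so the ratio is strictly less than C_P, consistent with ||u||_L² ≤ C_P ||u'||_L².


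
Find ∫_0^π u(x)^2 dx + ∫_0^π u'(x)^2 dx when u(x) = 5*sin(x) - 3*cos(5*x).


||u||_{H^1(0,π)}^2 = 142*π

u'(x) = 15*sin(5*x) + 5*cos(x).
Expand u² and (u')² and integrate term by term on (0, π), using: for integers n ≥ 1, ∫_0^π sin²(nx) dx = ∫_0^π cos²(nx) dx = π/2; for n ≠ n', ∫_0^π sin(nx)sin(n'x) dx = ∫_0^π cos(nx)cos(n'x) dx = 0; and by product-to-sum, ∫_0^π sin(nx)cos(n'x) dx = ½∫_0^π [sin((n+n')x) + sin((n−n')x)] dx, which is 0 when n+n' is even and 2n/(n²−n'²) when n+n' is odd (it need not vanish on (0, π)).
  u² squared terms: (-3)²·∫cos(5x)² dx = 9·π/2 = 9*π/2;  (5)²·∫sin(x)² dx = 25·π/2 = 25*π/2.
  u² cross terms: 2·(-3)·(5)·∫cos(5x)·sin(x) dx = -30·(0) = 0.
  So ∫_0^π u² dx = 9*π/2 + 25*π/2 + 0 = 17*π.
  (u')² squared terms: (5)²·∫cos(x)² dx = 25·π/2 = 25*π/2;  (15)²·∫sin(5x)² dx = 225·π/2 = 225*π/2.
  (u')² cross terms: 2·(5)·(15)·∫cos(x)·sin(5x) dx = 150·(0) = 0.
  So ∫_0^π (u')² dx = 25*π/2 + 225*π/2 + 0 = 125*π.
||u||_{H^1}^2 = (17*π) + (125*π) = 142*π.


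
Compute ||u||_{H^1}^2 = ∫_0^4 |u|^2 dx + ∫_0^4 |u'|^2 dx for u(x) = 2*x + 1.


||u||_{H^1}^2 = 412/3

The H^1 norm (squared) on an interval (0, L) is
  ||u||_{H^1}^2 = ∫_0^L u(x)^2 dx + ∫_0^L u'(x)^2 dx.
Compute u'(x) = 2.
Then u(x)^2 = 4*x**2 + 4*x + 1 and u'(x)^2 = 4.
Integrate each monomial from 0 to 4 using ∫_0^4 c·x^n dx = c·4^(n+1)/(n+1):
  ∫_0^4 u(x)^2 dx = ∫_0^4 (4*x^2 + 4*x + 1) dx. Term by term:
    ∫_0^4 4*x^2 dx = 256/3;  ∫_0^4 4*x dx = 32;  ∫_0^4 1 dx = 4.
  Sum: 256/3 + 32 + 4 = 364/3.
  ∫_0^4 u'(x)^2 dx = ∫_0^4 (4) dx. Term by term:
    ∫_0^4 4 dx = 16.
Adding: ||u||_{H^1}^2 = 364/3 + 16 = 412/3.


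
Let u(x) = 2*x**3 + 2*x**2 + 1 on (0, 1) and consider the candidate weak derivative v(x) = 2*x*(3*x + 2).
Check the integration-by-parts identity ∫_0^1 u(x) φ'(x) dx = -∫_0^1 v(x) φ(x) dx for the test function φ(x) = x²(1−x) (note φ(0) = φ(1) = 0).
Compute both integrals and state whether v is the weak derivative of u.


LHS = -2/5, RHS = -2/5. Yes, v = u' weakly.

u(x) = 2*x**3 + 2*x**2 + 1, classical derivative u'(x) = 6*x**2 + 4*x.
φ(x) = x²(1−x), so φ'(x) = x*(2 - 3*x).
Note φ(0) = φ(1) = 0, so the boundary term u·φ vanishes.
LHS = ∫_0^1 u(x) φ'(x) dx = ∫_0^1 (-6*x^5 - 2*x^4 + 4*x^3 - 3*x^2 + 2*x) dx. Term by term:
  ∫_0^1 -6*x^5 dx = -1;  ∫_0^1 -2*x^4 dx = -2/5;  ∫_0^1 4*x^3 dx = 1;
  ∫_0^1 -3*x^2 dx = -1;  ∫_0^1 2*x dx = 1.
Sum: -1 − 2/5 + 1 − 1 + 1 = -2/5.
So LHS = -2/5.
∫_0^1 v(x) φ(x) dx = ∫_0^1 (-6*x^5 + 2*x^4 + 4*x^3) dx. Term by term:
  ∫_0^1 -6*x^5 dx = -1;  ∫_0^1 2*x^4 dx = 2/5;  ∫_0^1 4*x^3 dx = 1.
Sum: -1 + 2/5 + 1 = 2/5.
So RHS = -∫_0^1 v(x) φ(x) dx = -2/5.
LHS = RHS, so the identity holds for this test φ.
Moreover u is smooth here and v(x) = u'(x) = 6*x**2 + 4*x pointwise, so the identity holds for every test function. Hence v is the weak derivative of u.


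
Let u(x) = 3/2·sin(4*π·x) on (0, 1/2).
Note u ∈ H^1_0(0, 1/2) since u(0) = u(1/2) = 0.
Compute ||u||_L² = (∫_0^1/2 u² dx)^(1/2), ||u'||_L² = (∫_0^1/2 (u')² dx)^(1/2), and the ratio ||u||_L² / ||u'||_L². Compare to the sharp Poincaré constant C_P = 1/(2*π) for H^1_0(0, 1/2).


||u||_L² / ||u'||_L² = 1/(4*π) < C_P = 1/(2*π).

u(x) = 3/2·sin(4*π·x), so u'(x) = 6*π*cos(4*π*x).
Writing u(x) = A·sin(kπx/L) with A = 3/2 and k = 2, use ∫_0^L sin²(kπx/L) dx = L/2 and ∫_0^L cos²(kπx/L) dx = L/2.
u² = 9/4·sin²(4*π·x) and (u')² = 36*π^2·cos²(4*π·x), and each of sin², cos² integrates to L/2 = 1/4 over (0, 1/2).
∫_0^1/2 u² dx = 9/16, so ||u||_L² = 3/4.
∫_0^1/2 (u')² dx = 9*π^2, so ||u'||_L² = 3*π.
Ratio ||u||_L² / ||u'||_L² = 1/(4*π).
Sharp Poincaré constant on H^1_0(0, 1/2) is C_P = L/π = 1/(2*π), achieved by sin(2*π·x).
This is the k = 2 harmonic; the ratio L/(kπ) is strictly less than C_P = L/π, consistent with the sharp inequality ||u||_L² ≤ C_P ||u'||_L².


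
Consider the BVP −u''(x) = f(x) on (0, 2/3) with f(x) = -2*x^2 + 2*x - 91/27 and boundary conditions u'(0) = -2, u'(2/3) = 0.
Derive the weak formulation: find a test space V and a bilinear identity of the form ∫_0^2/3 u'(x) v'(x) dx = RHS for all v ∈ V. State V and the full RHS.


V = H^1(0, 2/3) (v unrestricted at boundary; u is determined up to an additive constant); weak form: ∫_0^2/3 u'v' dx = ∫_0^2/3 (-2*x^2 + 2*x - 91/27) v dx + 2·v(0) for all v ∈ V.

Multiply both sides by a test function v and integrate from 0 to 2/3:
  ∫_0^2/3 −u''(x) v(x) dx = ∫_0^2/3 f(x) v(x) dx.
Integrate the LHS by parts once:
  ∫_0^2/3 −u'' v dx = −[u'(x) v(x)]_0^2/3 + ∫_0^2/3 u'(x) v'(x) dx.
Thus ∫_0^2/3 u'(x) v'(x) dx = ∫_0^2/3 f(x) v(x) dx + [u'(x) v(x)]_0^2/3.
Choose V so that boundary terms are either known or forced to vanish.
u has inhomogeneous Neumann u'(0) = -2, u'(2/3) = 0. [u' v]_0^2/3 = (0)·v(2/3) − (-2)·v(0) = 2·v(0). Take V = H^1(0, 2/3); boundary term becomes part of RHS.
Weak formulation: find u (satisfying any essential BC) such that ∫_0^2/3 u'(x) v'(x) dx = ∫_0^2/3 f v dx + 2·v(0) for all v ∈ V (Neumann data are natural BCs: they enter the RHS as boundary terms).
Substituting f(x) = -2*x^2 + 2*x - 91/27, the right-hand side is ∫_0^2/3 (-2*x^2 + 2*x - 91/27) v dx + 2·v(0).
Compatibility check (pure Neumann): taking v ≡ 1 ∈ V gives 0 = ∫_0^2/3 f dx + (0) − (-2), i.e. ∫_0^2/3 f dx must equal u'(0) − u'(2/3) = -2. Indeed ∫_0^2/3 (-2*x^2 + 2*x - 91/27) dx = -2, so the data are compatible. The solution is then unique only up to an additive constant (fix it e.g. by requiring ∫_0^2/3 u dx = 0).


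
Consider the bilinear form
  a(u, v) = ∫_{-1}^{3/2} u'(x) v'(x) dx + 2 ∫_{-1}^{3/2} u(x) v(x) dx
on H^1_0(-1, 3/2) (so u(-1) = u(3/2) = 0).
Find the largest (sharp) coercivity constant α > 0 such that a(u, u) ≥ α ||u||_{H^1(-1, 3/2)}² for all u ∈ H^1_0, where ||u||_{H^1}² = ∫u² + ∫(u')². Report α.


α = 1

Coercivity of a(·,·) on H^1_0(-1, 3/2) means a(u, u) ≥ α ||u||_{H^1}² for every u ∈ H^1_0.
The interval has length L = 5/2, and Poincaré/coercivity depend only on L. Here a(u, u) = ∫(u')² + (2)·∫u².
Here c = 2 ≥ 1, so a(u,u) = ∫(u')² + c∫u² ≥ ∫(u')² + ∫u² = ||u||_{H^1}², i.e. α = 1 works. No larger α is possible: a(u,u) ≥ α||u||_{H^1}² means (1−α)∫(u')² ≥ (α−c)∫u², and for the modes u_n = sin(nπ(x−x₀)/L) (x₀ the left endpoint) one has ∫u_n²/∫(u_n')² = (L/(nπ))² → 0, so a(u_n,u_n)/||u_n||_{H^1}² → 1. Hence the optimal constant is α = 1.
Therefore α = 1.


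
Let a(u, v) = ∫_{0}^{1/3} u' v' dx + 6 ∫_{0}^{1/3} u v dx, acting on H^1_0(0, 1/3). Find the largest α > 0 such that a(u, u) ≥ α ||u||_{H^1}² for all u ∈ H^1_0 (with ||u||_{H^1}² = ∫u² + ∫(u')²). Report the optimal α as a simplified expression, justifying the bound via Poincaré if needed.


α = 1

Coercivity of a(·,·) on H^1_0(0, 1/3) means a(u, u) ≥ α ||u||_{H^1}² for every u ∈ H^1_0.
The interval has length L = 1/3, and Poincaré/coercivity depend only on L. Here a(u, u) = ∫(u')² + (6)·∫u².
Here c = 6 ≥ 1, so a(u,u) = ∫(u')² + c∫u² ≥ ∫(u')² + ∫u² = ||u||_{H^1}², i.e. α = 1 works. No larger α is possible: a(u,u) ≥ α||u||_{H^1}² means (1−α)∫(u')² ≥ (α−c)∫u², and for the modes u_n = sin(nπ(x−x₀)/L) (x₀ the left endpoint) one has ∫u_n²/∫(u_n')² = (L/(nπ))² → 0, so a(u_n,u_n)/||u_n||_{H^1}² → 1. Hence the optimal constant is α = 1.
Therefore α = 1.


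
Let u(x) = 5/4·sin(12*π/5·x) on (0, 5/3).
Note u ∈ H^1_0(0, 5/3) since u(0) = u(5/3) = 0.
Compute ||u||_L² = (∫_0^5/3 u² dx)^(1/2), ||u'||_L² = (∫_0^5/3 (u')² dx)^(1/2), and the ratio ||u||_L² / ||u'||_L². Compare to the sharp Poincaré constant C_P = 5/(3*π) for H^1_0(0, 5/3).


||u||_L² / ||u'||_L² = 5/(12*π) < C_P = 5/(3*π).

u(x) = 5/4·sin(12*π/5·x), so u'(x) = 3*π*cos(12*π*x/5).
Writing u(x) = A·sin(kπx/L) with A = 5/4 and k = 4, use ∫_0^L sin²(kπx/L) dx = L/2 and ∫_0^L cos²(kπx/L) dx = L/2.
u² = 25/16·sin²(12*π/5·x) and (u')² = 9*π^2·cos²(12*π/5·x), and each of sin², cos² integrates to L/2 = 5/6 over (0, 5/3).
∫_0^5/3 u² dx = 125/96, so ||u||_L² = 5*sqrt(30)/24.
∫_0^5/3 (u')² dx = 15*π^2/2, so ||u'||_L² = sqrt(30)*π/2.
Ratio ||u||_L² / ||u'||_L² = 5/(12*π).
Sharp Poincaré constant on H^1_0(0, 5/3) is C_P = L/π = 5/(3*π), achieved by sin(3*π/5·x).
This is the k = 4 harmonic; the ratio L/(kπ) is strictly less than C_P = L/π, consistent with the sharp inequality ||u||_L² ≤ C_P ||u'||_L².


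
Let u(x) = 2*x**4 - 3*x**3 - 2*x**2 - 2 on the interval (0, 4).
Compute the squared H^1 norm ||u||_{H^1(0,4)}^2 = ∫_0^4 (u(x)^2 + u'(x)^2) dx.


||u||_{H^1}^2 = 27970736/315

The H^1 norm (squared) on an interval (0, L) is
  ||u||_{H^1}^2 = ∫_0^L u(x)^2 dx + ∫_0^L u'(x)^2 dx.
Compute u'(x) = 8*x**3 - 9*x**2 - 4*x.
Then u(x)^2 = 4*x**8 - 12*x**7 + x**6 + 12*x**5 - 4*x**4 + 12*x**3 + 8*x**2 + 4 and u'(x)^2 = 64*x**6 - 144*x**5 + 17*x**4 + 72*x**3 + 16*x**2.
Integrate each monomial from 0 to 4 using ∫_0^4 c·x^n dx = c·4^(n+1)/(n+1):
  ∫_0^4 u(x)^2 dx = ∫_0^4 (4*x^8 - 12*x^7 + x^6 + 12*x^5 - 4*x^4 + 12*x^3 + 8*x^2 + 4) dx. Term by term:
    ∫_0^4 4*x^8 dx = 1048576/9;  ∫_0^4 -12*x^7 dx = -98304;  ∫_0^4 x^6 dx = 16384/7;
    ∫_0^4 12*x^5 dx = 8192;  ∫_0^4 -4*x^4 dx = -4096/5;  ∫_0^4 12*x^3 dx = 768;
    ∫_0^4 8*x^2 dx = 512/3;  ∫_0^4 4 dx = 16.
  Sum: 1048576/9 − 98304 + 16384/7 + 8192 − 4096/5 + 768 + 512/3 + 16 = 9094832/315.
  ∫_0^4 u'(x)^2 dx = ∫_0^4 (64*x^6 - 144*x^5 + 17*x^4 + 72*x^3 + 16*x^2) dx. Term by term:
    ∫_0^4 64*x^6 dx = 1048576/7;  ∫_0^4 -144*x^5 dx = -98304;  ∫_0^4 17*x^4 dx = 17408/5;
    ∫_0^4 72*x^3 dx = 4608;  ∫_0^4 16*x^2 dx = 1024/3.
  Sum: 1048576/7 − 98304 + 17408/5 + 4608 + 1024/3 = 6291968/105.
Adding: ||u||_{H^1}^2 = 9094832/315 + 6291968/105 = 27970736/315.
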